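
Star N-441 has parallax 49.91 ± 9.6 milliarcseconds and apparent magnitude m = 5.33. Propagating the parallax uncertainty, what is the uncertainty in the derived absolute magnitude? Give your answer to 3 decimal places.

σ_M = 0.418 mag

M = m − 5 log₁₀ d + 5 = m + 5 log₁₀ p + 5, so ∂M/∂p = 5/(p ln 10).
σ_M = (5/ln 10) · (σ_p/p) = 2.1715 × 9.6/49.91 = 2.1715 × 0.19235 = 0.41769.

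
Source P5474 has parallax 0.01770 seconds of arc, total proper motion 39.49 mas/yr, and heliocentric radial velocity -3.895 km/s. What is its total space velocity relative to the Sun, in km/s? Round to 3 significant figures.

11.3 km/s

d = 1/p = 1/0.01770″ = 56.497 pc.
μ = 39.49 mas/yr = 0.03949 ″/yr.
v_t = 4.740 μ d = 4.740 × 0.03949 × 56.497 = 10.575 km/s.
v = √(v_r² + v_t²) = √((-3.895)² + 10.575²) = √127.002 = 11.27 km/s.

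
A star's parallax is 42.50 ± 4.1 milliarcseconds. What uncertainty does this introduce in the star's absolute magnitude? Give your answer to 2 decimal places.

σ_M = 0.21 mag

M = m − 5 log₁₀ d + 5 = m + 5 log₁₀ p + 5, so ∂M/∂p = 5/(p ln 10).
σ_M = (5/ln 10) · (σ_p/p) = 2.1715 × 4.1/42.50 = 2.1715 × 0.096471 = 0.20949.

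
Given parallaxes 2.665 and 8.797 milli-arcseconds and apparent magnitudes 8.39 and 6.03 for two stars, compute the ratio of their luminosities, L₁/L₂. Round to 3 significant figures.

L₁/L₂ = 1.24

d₁ = 1/p₁ = 1/0.002665″ = 375.23 pc; d₂ = 1/p₂ = 1/0.008797″ = 113.68 pc.
M₁ = m₁ − 5 log₁₀ d₁ + 5 = 8.39 − 12.8715 + 5 = 0.5185.
M₂ = 6.03 − 10.2784 + 5 = 0.7516.
L₁/L₂ = 10^(0.4(M₂ − M₁)) = 10^(0.4 × 0.2331) = 10^0.09324 = 1.2395.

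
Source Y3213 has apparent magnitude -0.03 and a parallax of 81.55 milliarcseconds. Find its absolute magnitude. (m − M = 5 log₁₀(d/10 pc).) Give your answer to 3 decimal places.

M = -0.473

d = 1/p = 1/0.08155″ = 12.262 pc.
m − M = 5 log₁₀(12.262) − 5 = 5.4428 − 5 = 0.4428.
M = m − (m − M) = -0.03 − 0.4428 = -0.473.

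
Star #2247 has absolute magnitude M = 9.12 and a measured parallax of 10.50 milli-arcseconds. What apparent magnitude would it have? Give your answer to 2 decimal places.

m = 14.01

d = 1/p = 1/0.01050″ = 95.238 pc.
m − M = 5 log₁₀ d − 5 = 5 log₁₀(95.238) − 5 = 9.8941 − 5 = 4.8941.
m = M + (m − M) = 9.12 + 4.8941 = 14.01.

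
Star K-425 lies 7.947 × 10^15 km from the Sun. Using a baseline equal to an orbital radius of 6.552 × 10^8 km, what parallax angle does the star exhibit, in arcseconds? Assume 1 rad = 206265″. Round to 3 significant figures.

θ ≈ B/d = (6.552 × 10^8) / (7.947 × 10^15) = 8.2446 × 10^-8 rad.
In arcseconds: 8.2446 × 10^-8 × 206265 = 0.017006″.

0.0170 arcsec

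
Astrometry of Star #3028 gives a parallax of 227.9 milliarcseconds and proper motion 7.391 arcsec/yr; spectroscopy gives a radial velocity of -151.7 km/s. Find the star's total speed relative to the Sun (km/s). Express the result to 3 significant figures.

216 km/s

d = 1/p = 1/0.2279″ = 4.3879 pc.
v_t = 4.740 μ d = 4.740 × 7.391 × 4.3879 = 153.72 km/s.
v = √(v_r² + v_t²) = √((-151.7)² + 153.72²) = √46642.7 = 215.97 km/s.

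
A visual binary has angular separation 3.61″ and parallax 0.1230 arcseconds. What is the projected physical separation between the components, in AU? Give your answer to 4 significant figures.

29.35 AU

d = 1/p = 1/0.1230″ = 8.1301 pc.
At distance d (pc), an angle of θ arcsec spans θ·d AU: s = 3.61 × 8.1301 = 29.35 AU.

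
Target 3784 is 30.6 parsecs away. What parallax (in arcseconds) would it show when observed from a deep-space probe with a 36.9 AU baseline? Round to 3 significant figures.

p (arcsec) = B (AU) / d (pc).
p = 36.9 / 30.6 = 1.2059 arcsec.

1.21 arcsec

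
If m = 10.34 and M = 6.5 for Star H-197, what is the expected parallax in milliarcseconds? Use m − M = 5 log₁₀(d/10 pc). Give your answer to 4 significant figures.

17.06 mas

m − M = 10.34 − 6.5 = 3.84.
d = 10^((m−M)/5 + 1) = 10^1.768 = 58.614 pc.
p = 1/d = 1/58.614 = 0.017061 arcsec = 17.061 mas.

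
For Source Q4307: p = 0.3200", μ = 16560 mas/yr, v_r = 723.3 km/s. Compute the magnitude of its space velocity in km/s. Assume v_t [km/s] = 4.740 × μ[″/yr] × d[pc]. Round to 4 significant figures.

763.8 km/s

d = 1/p = 1/0.3200″ = 3.125 pc.
μ = 16560 mas/yr = 16.56 ″/yr.
v_t = 4.740 μ d = 4.740 × 16.56 × 3.125 = 245.3 km/s.
v = √(v_r² + v_t²) = √(723.3² + 245.3²) = √583335 = 763.76 km/s.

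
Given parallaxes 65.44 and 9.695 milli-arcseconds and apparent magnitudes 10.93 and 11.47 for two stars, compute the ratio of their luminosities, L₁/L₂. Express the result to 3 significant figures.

d₁ = 1/p₁ = 1/0.06544″ = 15.281 pc; d₂ = 1/p₂ = 1/0.009695″ = 103.15 pc.
M₁ = m₁ − 5 log₁₀ d₁ + 5 = 10.93 − 5.9208 + 5 = 10.0092.
M₂ = 11.47 − 10.0673 + 5 = 6.4027.
L₁/L₂ = 10^(0.4(M₂ − M₁)) = 10^(0.4 × (-3.6065)) = 10^(-1.44260) = 0.036091.

L₁/L₂ = 0.0361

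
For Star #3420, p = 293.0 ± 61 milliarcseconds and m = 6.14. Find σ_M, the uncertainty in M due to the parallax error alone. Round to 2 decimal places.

σ_M = 0.45 mag

M = m − 5 log₁₀ d + 5 = m + 5 log₁₀ p + 5, so ∂M/∂p = 5/(p ln 10).
σ_M = (5/ln 10) · (σ_p/p) = 2.1715 × 61/293.0 = 2.1715 × 0.20819 = 0.45208.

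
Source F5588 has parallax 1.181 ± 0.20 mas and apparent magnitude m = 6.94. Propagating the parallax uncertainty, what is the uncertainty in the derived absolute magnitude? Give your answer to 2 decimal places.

M = m − 5 log₁₀ d + 5 = m + 5 log₁₀ p + 5, so ∂M/∂p = 5/(p ln 10).
σ_M = (5/ln 10) · (σ_p/p) = 2.1715 × 0.20/1.181 = 2.1715 × 0.16935 = 0.36774.

σ_M = 0.37 mag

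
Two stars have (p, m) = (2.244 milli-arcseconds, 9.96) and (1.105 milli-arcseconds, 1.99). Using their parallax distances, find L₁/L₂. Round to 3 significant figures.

L₁/L₂ = 0.000157

d₁ = 1/p₁ = 1/0.002244″ = 445.63 pc; d₂ = 1/p₂ = 1/0.001105″ = 904.98 pc.
M₁ = m₁ − 5 log₁₀ d₁ + 5 = 9.96 − 13.2449 + 5 = 1.7151.
M₂ = 1.99 − 14.7832 + 5 = -7.7932.
L₁/L₂ = 10^(0.4(M₂ − M₁)) = 10^(0.4 × (-9.5083)) = 10^(-3.80332) = 0.00015728.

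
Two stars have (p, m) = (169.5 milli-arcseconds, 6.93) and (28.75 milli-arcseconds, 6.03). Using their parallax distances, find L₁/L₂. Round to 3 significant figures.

d₁ = 1/p₁ = 1/0.1695″ = 5.8997 pc; d₂ = 1/p₂ = 1/0.02875″ = 34.783 pc.
M₁ = m₁ − 5 log₁₀ d₁ + 5 = 6.93 − 3.8541 + 5 = 8.0759.
M₂ = 6.03 − 7.7068 + 5 = 3.3232.
L₁/L₂ = 10^(0.4(M₂ − M₁)) = 10^(0.4 × (-4.7527)) = 10^(-1.90108) = 0.012558.

L₁/L₂ = 0.0126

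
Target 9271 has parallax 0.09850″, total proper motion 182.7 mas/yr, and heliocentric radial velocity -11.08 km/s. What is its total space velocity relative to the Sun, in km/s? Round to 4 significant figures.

d = 1/p = 1/0.09850″ = 10.152 pc.
μ = 182.7 mas/yr = 0.1827 ″/yr.
v_t = 4.740 μ d = 4.740 × 0.1827 × 10.152 = 8.7916 km/s.
v = √(v_r² + v_t²) = √((-11.08)² + 8.7916²) = √200.059 = 14.144 km/s.

14.14 km/s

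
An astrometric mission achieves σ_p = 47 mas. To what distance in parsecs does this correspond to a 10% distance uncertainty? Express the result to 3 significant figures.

σ_d/d = σ_p/p, so the condition is σ_p/p ≤ 0.10, i.e. p ≥ σ_p/0.10.
p_min = 47/0.10 = 470 mas = 0.47 arcsec.
d_max = 1/p_min = 1/0.47 = 2.1277 pc.

2.13 pc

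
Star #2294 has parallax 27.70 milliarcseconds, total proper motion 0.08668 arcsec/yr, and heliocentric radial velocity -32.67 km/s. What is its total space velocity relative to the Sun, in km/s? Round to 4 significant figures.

35.88 km/s

d = 1/p = 1/0.02770″ = 36.101 pc.
v_t = 4.740 μ d = 4.740 × 0.08668 × 36.101 = 14.833 km/s.
v = √(v_r² + v_t²) = √((-32.67)² + 14.833²) = √1287.35 = 35.88 km/s.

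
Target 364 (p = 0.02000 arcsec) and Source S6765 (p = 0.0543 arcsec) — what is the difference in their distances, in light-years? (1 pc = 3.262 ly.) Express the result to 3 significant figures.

103 ly

d_A = 1/0.02000″ = 50 pc; d_B = 1/0.05430″ = 18.416 pc.
|d_B − d_A| = |18.416 − 50| = 31.584 pc = 31.584 × 3.262 ly = 103.03 ly.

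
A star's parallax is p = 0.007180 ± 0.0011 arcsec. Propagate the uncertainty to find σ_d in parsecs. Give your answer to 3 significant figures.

21.3 pc

d = 1/p, so σ_d = σ_p / p².
σ_d = 0.00110 / (0.007180)² = 0.00110 / 0.000051552 = 21.338 pc.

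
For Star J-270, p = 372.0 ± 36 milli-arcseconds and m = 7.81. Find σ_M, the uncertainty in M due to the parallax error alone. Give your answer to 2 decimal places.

M = m − 5 log₁₀ d + 5 = m + 5 log₁₀ p + 5, so ∂M/∂p = 5/(p ln 10).
σ_M = (5/ln 10) · (σ_p/p) = 2.1715 × 36/372.0 = 2.1715 × 0.096774 = 0.21014.

σ_M = 0.21 mag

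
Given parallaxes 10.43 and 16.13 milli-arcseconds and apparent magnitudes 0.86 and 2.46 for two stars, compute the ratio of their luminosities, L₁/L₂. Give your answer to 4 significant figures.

d₁ = 1/p₁ = 1/0.01043″ = 95.877 pc; d₂ = 1/p₂ = 1/0.01613″ = 61.996 pc.
M₁ = m₁ − 5 log₁₀ d₁ + 5 = 0.86 − 9.9086 + 5 = -4.0486.
M₂ = 2.46 − 8.9618 + 5 = -1.5018.
L₁/L₂ = 10^(0.4(M₂ − M₁)) = 10^(0.4 × 2.5468) = 10^1.01872 = 10.44.

L₁/L₂ = 10.44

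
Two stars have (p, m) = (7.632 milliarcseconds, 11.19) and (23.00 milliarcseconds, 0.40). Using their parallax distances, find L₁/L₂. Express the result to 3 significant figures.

L₁/L₂ = 0.000439

d₁ = 1/p₁ = 1/0.007632″ = 131.03 pc; d₂ = 1/p₂ = 1/0.02300″ = 43.478 pc.
M₁ = m₁ − 5 log₁₀ d₁ + 5 = 11.19 − 10.5869 + 5 = 5.6031.
M₂ = 0.40 − 8.1913 + 5 = -2.7913.
L₁/L₂ = 10^(0.4(M₂ − M₁)) = 10^(0.4 × (-8.3944)) = 10^(-3.35776) = 0.00043877.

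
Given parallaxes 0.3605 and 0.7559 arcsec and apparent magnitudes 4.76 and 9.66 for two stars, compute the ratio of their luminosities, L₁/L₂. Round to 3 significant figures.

d₁ = 1/p₁ = 1/0.3605″ = 2.7739 pc; d₂ = 1/p₂ = 1/0.7559″ = 1.3229 pc.
M₁ = m₁ − 5 log₁₀ d₁ + 5 = 4.76 − 2.2155 + 5 = 7.5445.
M₂ = 9.66 − 0.6076 + 5 = 14.0524.
L₁/L₂ = 10^(0.4(M₂ − M₁)) = 10^(0.4 × 6.5079) = 10^2.60316 = 401.01.

L₁/L₂ = 401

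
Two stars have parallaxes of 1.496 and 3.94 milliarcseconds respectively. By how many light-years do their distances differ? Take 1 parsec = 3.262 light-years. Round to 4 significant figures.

d_A = 1/0.001496″ = 668.45 pc; d_B = 1/0.003940″ = 253.81 pc.
|d_B − d_A| = |253.81 − 668.45| = 414.64 pc = 414.64 × 3.262 ly = 1352.6 ly.

1353 ly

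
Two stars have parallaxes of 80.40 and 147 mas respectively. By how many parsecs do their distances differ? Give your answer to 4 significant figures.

d_A = 1/0.08040″ = 12.438 pc; d_B = 1/0.1470″ = 6.8027 pc.
|d_B − d_A| = |6.8027 − 12.438| = 5.6353 pc.

5.635 pc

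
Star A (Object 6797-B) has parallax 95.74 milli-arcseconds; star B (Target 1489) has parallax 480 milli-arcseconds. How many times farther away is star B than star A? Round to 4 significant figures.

Since d = 1/p, d_B/d_A = p_A/p_B.
= 95.74 / 480 = 0.19946.

0.1995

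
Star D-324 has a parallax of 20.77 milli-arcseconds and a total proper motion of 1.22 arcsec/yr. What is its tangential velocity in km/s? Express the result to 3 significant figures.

d = 1/p = 1/0.02077″ = 48.146 pc.
v_t = 4.74 × μ × d = 4.74 × 1.22 × 48.146 = 278.42 km/s.

278 km/s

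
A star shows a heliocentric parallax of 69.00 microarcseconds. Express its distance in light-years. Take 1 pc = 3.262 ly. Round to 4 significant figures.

p = 69.00 microarcseconds = 0.00006900 arcsec.
d = 1/p = 1/0.00006900 = 14493 pc.
In light-years: 14493 × 3.262 = 47276 ly.

47280 light years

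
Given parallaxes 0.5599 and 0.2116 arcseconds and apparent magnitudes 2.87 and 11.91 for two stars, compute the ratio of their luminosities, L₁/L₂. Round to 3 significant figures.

L₁/L₂ = 590

d₁ = 1/p₁ = 1/0.5599″ = 1.786 pc; d₂ = 1/p₂ = 1/0.2116″ = 4.7259 pc.
M₁ = m₁ − 5 log₁₀ d₁ + 5 = 2.87 − 1.2594 + 5 = 6.6106.
M₂ = 11.91 − 3.3724 + 5 = 13.5376.
L₁/L₂ = 10^(0.4(M₂ − M₁)) = 10^(0.4 × 6.9270) = 10^2.77080 = 589.93.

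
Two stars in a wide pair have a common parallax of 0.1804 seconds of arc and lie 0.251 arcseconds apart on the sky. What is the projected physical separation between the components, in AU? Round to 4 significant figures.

1.391 AU

d = 1/p = 1/0.1804″ = 5.5432 pc.
At distance d (pc), an angle of θ arcsec spans θ·d AU: s = 0.251 × 5.5432 = 1.3913 AU.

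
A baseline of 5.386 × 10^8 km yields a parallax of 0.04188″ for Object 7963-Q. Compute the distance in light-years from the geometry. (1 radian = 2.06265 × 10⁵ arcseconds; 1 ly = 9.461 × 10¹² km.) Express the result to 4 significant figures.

280.4 ly

θ = 0.04188″ = 0.04188/206265 = 2.0304 × 10^-7 rad.
d = B/θ = (5.386 × 10^8) / (2.0304 × 10^-7) = 2.6527 × 10^15 km = (2.6527 × 10^15) / (9.461 × 10^12) ly = 280.38 ly.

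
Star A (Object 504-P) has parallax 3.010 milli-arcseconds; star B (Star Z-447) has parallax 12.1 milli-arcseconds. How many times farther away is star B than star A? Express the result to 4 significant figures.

Since d = 1/p, d_B/d_A = p_A/p_B.
= 3.010 / 12.1 = 0.24876.

0.2488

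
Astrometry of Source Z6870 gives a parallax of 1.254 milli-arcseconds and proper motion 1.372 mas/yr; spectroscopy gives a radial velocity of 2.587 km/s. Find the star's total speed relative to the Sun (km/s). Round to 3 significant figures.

d = 1/p = 1/0.001254″ = 797.45 pc.
μ = 1.372 mas/yr = 0.001372 ″/yr.
v_t = 4.740 μ d = 4.740 × 0.001372 × 797.45 = 5.186 km/s.
v = √(v_r² + v_t²) = √(2.587² + 5.186²) = √33.5872 = 5.7954 km/s.

5.80 km/s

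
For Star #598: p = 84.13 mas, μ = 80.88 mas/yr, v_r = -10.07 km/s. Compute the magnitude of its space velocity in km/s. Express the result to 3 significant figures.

d = 1/p = 1/0.08413″ = 11.886 pc.
μ = 80.88 mas/yr = 0.08088 ″/yr.
v_t = 4.740 μ d = 4.740 × 0.08088 × 11.886 = 4.5568 km/s.
v = √(v_r² + v_t²) = √((-10.07)² + 4.5568²) = √122.169 = 11.053 km/s.

11.1 km/s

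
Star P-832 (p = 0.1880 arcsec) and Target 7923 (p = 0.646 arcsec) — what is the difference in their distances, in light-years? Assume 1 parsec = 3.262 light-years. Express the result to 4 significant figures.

12.30 ly

d_A = 1/0.1880″ = 5.3191 pc; d_B = 1/0.6460″ = 1.548 pc.
|d_B − d_A| = |1.548 − 5.3191| = 3.7711 pc = 3.7711 × 3.262 ly = 12.301 ly.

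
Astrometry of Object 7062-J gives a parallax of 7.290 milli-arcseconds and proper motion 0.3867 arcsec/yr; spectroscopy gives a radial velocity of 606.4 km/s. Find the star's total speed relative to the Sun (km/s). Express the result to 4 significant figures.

d = 1/p = 1/0.007290″ = 137.17 pc.
v_t = 4.740 μ d = 4.740 × 0.3867 × 137.17 = 251.43 km/s.
v = √(v_r² + v_t²) = √(606.4² + 251.43²) = √430938 = 656.46 km/s.

656.5 km/s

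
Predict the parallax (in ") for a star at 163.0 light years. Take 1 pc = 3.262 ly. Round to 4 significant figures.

d = 163.0 ly ÷ 3.262 = 49.969 pc.
p = 1/d = 1/49.969 = 0.020012 arcsec.

0.02001 "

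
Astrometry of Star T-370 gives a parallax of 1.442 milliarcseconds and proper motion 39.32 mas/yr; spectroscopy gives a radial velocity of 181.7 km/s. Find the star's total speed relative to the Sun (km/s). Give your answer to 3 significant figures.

223 km/s

d = 1/p = 1/0.001442″ = 693.48 pc.
μ = 39.32 mas/yr = 0.03932 ″/yr.
v_t = 4.740 μ d = 4.740 × 0.03932 × 693.48 = 129.25 km/s.
v = √(v_r² + v_t²) = √(181.7² + 129.25²) = √49720.5 = 222.98 km/s.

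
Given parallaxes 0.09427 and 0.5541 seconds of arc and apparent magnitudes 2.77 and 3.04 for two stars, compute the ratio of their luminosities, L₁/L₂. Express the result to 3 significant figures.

d₁ = 1/p₁ = 1/0.09427″ = 10.608 pc; d₂ = 1/p₂ = 1/0.5541″ = 1.8047 pc.
M₁ = m₁ − 5 log₁₀ d₁ + 5 = 2.77 − 5.1282 + 5 = 2.6418.
M₂ = 3.04 − 1.2820 + 5 = 6.7580.
L₁/L₂ = 10^(0.4(M₂ − M₁)) = 10^(0.4 × 4.1162) = 10^1.64648 = 44.308.

L₁/L₂ = 44.3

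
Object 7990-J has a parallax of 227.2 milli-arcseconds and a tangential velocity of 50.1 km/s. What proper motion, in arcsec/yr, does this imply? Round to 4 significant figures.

2.401 arcsec/yr

d = 1/p = 1/0.2272″ = 4.4014 pc.
μ = v_t / (4.74 d) = 50.1 / (4.74 × 4.4014) = 50.1 / 20.863 = 2.4014 ″/yr.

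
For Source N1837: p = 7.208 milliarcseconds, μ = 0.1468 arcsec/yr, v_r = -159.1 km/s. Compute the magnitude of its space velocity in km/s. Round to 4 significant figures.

d = 1/p = 1/0.007208″ = 138.73 pc.
v_t = 4.740 μ d = 4.740 × 0.1468 × 138.73 = 96.533 km/s.
v = √(v_r² + v_t²) = √((-159.1)² + 96.533²) = √34631.4 = 186.1 km/s.

186.1 km/s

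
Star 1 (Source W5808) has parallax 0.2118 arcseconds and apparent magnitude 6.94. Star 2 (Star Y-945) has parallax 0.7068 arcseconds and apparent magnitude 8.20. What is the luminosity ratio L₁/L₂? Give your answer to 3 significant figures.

d₁ = 1/p₁ = 1/0.2118″ = 4.7214 pc; d₂ = 1/p₂ = 1/0.7068″ = 1.4148 pc.
M₁ = m₁ − 5 log₁₀ d₁ + 5 = 6.94 − 3.3704 + 5 = 8.5696.
M₂ = 8.20 − 0.7535 + 5 = 12.4465.
L₁/L₂ = 10^(0.4(M₂ − M₁)) = 10^(0.4 × 3.8769) = 10^1.55076 = 35.543.

L₁/L₂ = 35.5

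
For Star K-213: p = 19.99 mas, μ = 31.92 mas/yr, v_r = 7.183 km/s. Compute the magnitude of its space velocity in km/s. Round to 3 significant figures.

d = 1/p = 1/0.01999″ = 50.025 pc.
μ = 31.92 mas/yr = 0.03192 ″/yr.
v_t = 4.740 μ d = 4.740 × 0.03192 × 50.025 = 7.5688 km/s.
v = √(v_r² + v_t²) = √(7.183² + 7.5688²) = √108.882 = 10.435 km/s.

10.4 km/s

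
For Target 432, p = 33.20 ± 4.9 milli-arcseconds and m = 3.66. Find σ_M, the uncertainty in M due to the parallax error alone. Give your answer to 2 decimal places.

σ_M = 0.32 mag

M = m − 5 log₁₀ d + 5 = m + 5 log₁₀ p + 5, so ∂M/∂p = 5/(p ln 10).
σ_M = (5/ln 10) · (σ_p/p) = 2.1715 × 4.9/33.20 = 2.1715 × 0.14759 = 0.32049.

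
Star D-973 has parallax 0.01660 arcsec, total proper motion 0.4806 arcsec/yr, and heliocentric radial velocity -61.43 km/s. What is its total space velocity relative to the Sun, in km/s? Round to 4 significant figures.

150.4 km/s

d = 1/p = 1/0.01660″ = 60.241 pc.
v_t = 4.740 μ d = 4.740 × 0.4806 × 60.241 = 137.23 km/s.
v = √(v_r² + v_t²) = √((-61.43)² + 137.23²) = √22605.7 = 150.35 km/s.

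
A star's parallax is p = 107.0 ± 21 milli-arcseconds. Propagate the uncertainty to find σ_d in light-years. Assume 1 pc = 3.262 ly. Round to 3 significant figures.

d = 1/p, so σ_d = σ_p / p².
σ_d = 0.0210 / (0.1070)² = 0.0210 / 0.011449 = 1.8342 pc = 1.8342 × 3.262 ly = 5.9832 ly.

5.98 ly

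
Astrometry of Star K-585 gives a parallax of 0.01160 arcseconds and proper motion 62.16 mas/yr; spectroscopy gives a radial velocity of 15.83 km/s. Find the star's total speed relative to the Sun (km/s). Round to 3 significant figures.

29.9 km/s

d = 1/p = 1/0.01160″ = 86.207 pc.
μ = 62.16 mas/yr = 0.06216 ″/yr.
v_t = 4.740 μ d = 4.740 × 0.06216 × 86.207 = 25.4 km/s.
v = √(v_r² + v_t²) = √(15.83² + 25.4²) = √895.749 = 29.929 km/s.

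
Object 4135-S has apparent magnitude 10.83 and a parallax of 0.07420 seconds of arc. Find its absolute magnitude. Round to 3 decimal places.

M = 10.182

d = 1/p = 1/0.07420″ = 13.477 pc.
m − M = 5 log₁₀(13.477) − 5 = 5.6480 − 5 = 0.6480.
M = m − (m − M) = 10.83 − 0.6480 = 10.182.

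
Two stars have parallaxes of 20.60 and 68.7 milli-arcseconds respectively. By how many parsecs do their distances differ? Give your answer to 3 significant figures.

d_A = 1/0.02060″ = 48.544 pc; d_B = 1/0.06870″ = 14.556 pc.
|d_B − d_A| = |14.556 − 48.544| = 33.988 pc.

34.0 pc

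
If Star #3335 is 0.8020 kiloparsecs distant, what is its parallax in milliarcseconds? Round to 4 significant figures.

1.247 mas

d = 0.8020 kpc = 802 pc.
p = 1/d = 1/802 = 0.0012469 arcsec.
= 0.0012469 × 1000 = 1.2469 mas.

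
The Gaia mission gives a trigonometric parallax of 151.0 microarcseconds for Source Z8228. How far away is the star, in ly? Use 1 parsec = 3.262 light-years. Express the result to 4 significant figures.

21600 ly

p = 151.0 microarcseconds = 0.0001510 arcsec.
d = 1/p = 1/0.0001510 = 6622.5 pc.
In light-years: 6622.5 × 3.262 = 21603 ly.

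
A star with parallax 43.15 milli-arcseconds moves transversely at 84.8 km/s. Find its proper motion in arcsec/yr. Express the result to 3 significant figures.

0.772 arcsec/yr

d = 1/p = 1/0.04315″ = 23.175 pc.
μ = v_t / (4.74 d) = 84.8 / (4.74 × 23.175) = 84.8 / 109.85 = 0.77196 ″/yr.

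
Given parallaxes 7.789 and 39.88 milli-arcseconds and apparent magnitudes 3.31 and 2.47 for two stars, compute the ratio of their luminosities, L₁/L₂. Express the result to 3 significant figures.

L₁/L₂ = 12.1

d₁ = 1/p₁ = 1/0.007789″ = 128.39 pc; d₂ = 1/p₂ = 1/0.03988″ = 25.075 pc.
M₁ = m₁ − 5 log₁₀ d₁ + 5 = 3.31 − 10.5427 + 5 = -2.2327.
M₂ = 2.47 − 6.9962 + 5 = 0.4738.
L₁/L₂ = 10^(0.4(M₂ − M₁)) = 10^(0.4 × 2.7065) = 10^1.08260 = 12.095.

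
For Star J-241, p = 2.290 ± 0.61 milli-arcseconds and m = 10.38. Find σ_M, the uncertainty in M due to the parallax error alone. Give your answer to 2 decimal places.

M = m − 5 log₁₀ d + 5 = m + 5 log₁₀ p + 5, so ∂M/∂p = 5/(p ln 10).
σ_M = (5/ln 10) · (σ_p/p) = 2.1715 × 0.61/2.290 = 2.1715 × 0.26638 = 0.57844.

σ_M = 0.58 mag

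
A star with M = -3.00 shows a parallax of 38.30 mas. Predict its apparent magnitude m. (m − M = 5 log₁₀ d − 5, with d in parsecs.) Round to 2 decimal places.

d = 1/p = 1/0.03830″ = 26.11 pc.
m − M = 5 log₁₀ d − 5 = 5 log₁₀(26.11) − 5 = 7.0840 − 5 = 2.0840.
m = M + (m − M) = -3.00 + 2.0840 = -0.92.

m = -0.92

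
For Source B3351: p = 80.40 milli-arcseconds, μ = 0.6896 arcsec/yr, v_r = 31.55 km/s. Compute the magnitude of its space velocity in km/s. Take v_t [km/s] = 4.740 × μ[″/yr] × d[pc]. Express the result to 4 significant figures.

51.46 km/s

d = 1/p = 1/0.08040″ = 12.438 pc.
v_t = 4.740 μ d = 4.740 × 0.6896 × 12.438 = 40.656 km/s.
v = √(v_r² + v_t²) = √(31.55² + 40.656²) = √2648.31 = 51.462 km/s.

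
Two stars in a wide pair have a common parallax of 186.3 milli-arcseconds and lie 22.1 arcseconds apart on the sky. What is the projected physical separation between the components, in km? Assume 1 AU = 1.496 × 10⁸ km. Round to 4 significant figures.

1.775 × 10^10 km

d = 1/p = 1/0.1863″ = 5.3677 pc.
At distance d (pc), an angle of θ arcsec spans θ·d AU: s = 22.1 × 5.3677 = 118.63 AU.
= 118.63 × 1.496 × 10⁸ km = 1.7747 × 10^10 km.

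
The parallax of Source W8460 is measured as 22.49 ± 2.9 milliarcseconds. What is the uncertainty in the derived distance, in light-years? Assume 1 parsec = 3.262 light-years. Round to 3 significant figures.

d = 1/p, so σ_d = σ_p / p².
σ_d = 0.00290 / (0.02249)² = 0.00290 / 0.0005058 = 5.7335 pc = 5.7335 × 3.262 ly = 18.703 ly.

18.7 ly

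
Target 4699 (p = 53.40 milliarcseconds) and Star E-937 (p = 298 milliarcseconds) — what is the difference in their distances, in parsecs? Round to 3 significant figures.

d_A = 1/0.05340″ = 18.727 pc; d_B = 1/0.2980″ = 3.3557 pc.
|d_B − d_A| = |3.3557 − 18.727| = 15.371 pc.

15.4 pc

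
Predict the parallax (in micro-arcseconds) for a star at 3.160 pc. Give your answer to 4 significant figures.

p = 1/d = 1/3.16 = 0.31646 arcsec.
= 0.31646 × 10⁶ = 3.1646 × 10^5 μas.

316500 μas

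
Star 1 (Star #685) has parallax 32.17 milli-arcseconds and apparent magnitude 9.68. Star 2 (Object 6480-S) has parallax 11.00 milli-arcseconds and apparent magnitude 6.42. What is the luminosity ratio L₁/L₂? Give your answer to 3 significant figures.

L₁/L₂ = 0.00581

d₁ = 1/p₁ = 1/0.03217″ = 31.085 pc; d₂ = 1/p₂ = 1/0.01100″ = 90.909 pc.
M₁ = m₁ − 5 log₁₀ d₁ + 5 = 9.68 − 7.4628 + 5 = 7.2172.
M₂ = 6.42 − 9.7930 + 5 = 1.6270.
L₁/L₂ = 10^(0.4(M₂ − M₁)) = 10^(0.4 × (-5.5902)) = 10^(-2.23608) = 0.0058066.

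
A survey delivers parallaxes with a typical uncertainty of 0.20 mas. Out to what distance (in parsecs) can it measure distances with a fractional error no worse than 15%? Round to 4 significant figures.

σ_d/d = σ_p/p, so the condition is σ_p/p ≤ 0.15, i.e. p ≥ σ_p/0.15.
p_min = 0.20/0.15 = 1.3333 mas = 0.0013333 arcsec.
d_max = 1/p_min = 1/0.0013333 = 750.02 pc.

750.0 pc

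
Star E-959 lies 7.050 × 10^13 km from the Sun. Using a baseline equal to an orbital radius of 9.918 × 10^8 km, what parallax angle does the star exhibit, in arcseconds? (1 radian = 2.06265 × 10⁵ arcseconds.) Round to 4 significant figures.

2.902 arcsec

θ ≈ B/d = (9.918 × 10^8) / (7.050 × 10^13) = 1.4068 × 10^-5 rad.
In arcseconds: 1.4068 × 10^-5 × 206265 = 2.9017″.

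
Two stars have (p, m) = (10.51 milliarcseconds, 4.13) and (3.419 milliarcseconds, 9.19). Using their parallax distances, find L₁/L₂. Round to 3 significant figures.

d₁ = 1/p₁ = 1/0.01051″ = 95.147 pc; d₂ = 1/p₂ = 1/0.003419″ = 292.48 pc.
M₁ = m₁ − 5 log₁₀ d₁ + 5 = 4.13 − 9.8920 + 5 = -0.7620.
M₂ = 9.19 − 12.3305 + 5 = 1.8595.
L₁/L₂ = 10^(0.4(M₂ − M₁)) = 10^(0.4 × 2.6215) = 10^1.04860 = 11.184.

L₁/L₂ = 11.2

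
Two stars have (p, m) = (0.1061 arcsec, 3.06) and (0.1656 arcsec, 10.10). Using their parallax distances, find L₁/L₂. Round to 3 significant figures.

d₁ = 1/p₁ = 1/0.1061″ = 9.4251 pc; d₂ = 1/p₂ = 1/0.1656″ = 6.0386 pc.
M₁ = m₁ − 5 log₁₀ d₁ + 5 = 3.06 − 4.8714 + 5 = 3.1886.
M₂ = 10.10 − 3.9047 + 5 = 11.1953.
L₁/L₂ = 10^(0.4(M₂ − M₁)) = 10^(0.4 × 8.0067) = 10^3.20268 = 1594.7.

L₁/L₂ = 1590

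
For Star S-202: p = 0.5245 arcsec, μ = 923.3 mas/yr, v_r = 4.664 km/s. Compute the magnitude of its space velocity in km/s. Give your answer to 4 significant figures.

d = 1/p = 1/0.5245″ = 1.9066 pc.
μ = 923.3 mas/yr = 0.9233 ″/yr.
v_t = 4.740 μ d = 4.740 × 0.9233 × 1.9066 = 8.3441 km/s.
v = √(v_r² + v_t²) = √(4.664² + 8.3441²) = √91.3769 = 9.5591 km/s.

9.559 km/s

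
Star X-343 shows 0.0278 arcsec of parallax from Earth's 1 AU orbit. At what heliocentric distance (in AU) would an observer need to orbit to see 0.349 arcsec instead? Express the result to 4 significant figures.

12.55 AU

Parallax scales linearly with baseline: p ∝ B, so B = p_target / p_Earth × 1 AU.
B = 0.349 / 0.0278 = 12.554 AU.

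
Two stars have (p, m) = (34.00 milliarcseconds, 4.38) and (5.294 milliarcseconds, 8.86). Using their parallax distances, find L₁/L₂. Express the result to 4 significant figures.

d₁ = 1/p₁ = 1/0.03400″ = 29.412 pc; d₂ = 1/p₂ = 1/0.005294″ = 188.89 pc.
M₁ = m₁ − 5 log₁₀ d₁ + 5 = 4.38 − 7.3426 + 5 = 2.0374.
M₂ = 8.86 − 11.3810 + 5 = 2.4790.
L₁/L₂ = 10^(0.4(M₂ − M₁)) = 10^(0.4 × 0.4416) = 10^0.17664 = 1.5019.

L₁/L₂ = 1.502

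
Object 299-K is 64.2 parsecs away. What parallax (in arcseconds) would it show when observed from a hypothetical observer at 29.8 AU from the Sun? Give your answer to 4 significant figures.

p (arcsec) = B (AU) / d (pc).
p = 29.8 / 64.2 = 0.46417 arcsec.

0.4642 arcsec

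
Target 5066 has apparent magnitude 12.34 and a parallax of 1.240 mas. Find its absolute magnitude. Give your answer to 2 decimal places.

d = 1/p = 1/0.001240″ = 806.45 pc.
m − M = 5 log₁₀(806.45) − 5 = 14.5329 − 5 = 9.5329.
M = m − (m − M) = 12.34 − 9.5329 = 2.81.

M = 2.81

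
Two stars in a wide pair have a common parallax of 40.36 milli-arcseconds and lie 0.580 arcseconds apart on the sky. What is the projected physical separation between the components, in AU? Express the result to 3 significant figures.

14.4 AU

d = 1/p = 1/0.04036″ = 24.777 pc.
At distance d (pc), an angle of θ arcsec spans θ·d AU: s = 0.580 × 24.777 = 14.371 AU.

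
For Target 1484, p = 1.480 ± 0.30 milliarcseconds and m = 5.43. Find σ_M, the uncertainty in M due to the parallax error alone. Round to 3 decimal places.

M = m − 5 log₁₀ d + 5 = m + 5 log₁₀ p + 5, so ∂M/∂p = 5/(p ln 10).
σ_M = (5/ln 10) · (σ_p/p) = 2.1715 × 0.30/1.480 = 2.1715 × 0.2027 = 0.44016.

σ_M = 0.440 mag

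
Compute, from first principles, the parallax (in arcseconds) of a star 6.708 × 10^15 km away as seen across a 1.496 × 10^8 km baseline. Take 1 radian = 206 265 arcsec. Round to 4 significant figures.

0.004600 arcsec

θ ≈ B/d = (1.496 × 10^8) / (6.708 × 10^15) = 2.2302 × 10^-8 rad.
In arcseconds: 2.2302 × 10^-8 × 206265 = 0.0046001″.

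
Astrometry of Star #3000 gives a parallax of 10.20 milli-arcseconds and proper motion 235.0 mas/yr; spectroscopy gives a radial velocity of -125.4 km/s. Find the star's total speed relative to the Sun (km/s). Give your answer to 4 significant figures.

166.3 km/s

d = 1/p = 1/0.01020″ = 98.039 pc.
μ = 235.0 mas/yr = 0.2350 ″/yr.
v_t = 4.740 μ d = 4.740 × 0.2350 × 98.039 = 109.21 km/s.
v = √(v_r² + v_t²) = √((-125.4)² + 109.21²) = √27652 = 166.29 km/s.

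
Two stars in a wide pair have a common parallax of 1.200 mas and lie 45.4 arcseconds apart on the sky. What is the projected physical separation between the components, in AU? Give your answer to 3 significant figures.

37800 AU

d = 1/p = 1/0.001200″ = 833.33 pc.
At distance d (pc), an angle of θ arcsec spans θ·d AU: s = 45.4 × 833.33 = 37833 AU.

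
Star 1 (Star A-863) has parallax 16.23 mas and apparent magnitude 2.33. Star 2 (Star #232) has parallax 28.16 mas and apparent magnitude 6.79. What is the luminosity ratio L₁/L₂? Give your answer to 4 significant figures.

d₁ = 1/p₁ = 1/0.01623″ = 61.614 pc; d₂ = 1/p₂ = 1/0.02816″ = 35.511 pc.
M₁ = m₁ − 5 log₁₀ d₁ + 5 = 2.33 − 8.9484 + 5 = -1.6184.
M₂ = 6.79 − 7.7518 + 5 = 4.0382.
L₁/L₂ = 10^(0.4(M₂ − M₁)) = 10^(0.4 × 5.6566) = 10^2.26264 = 183.08.

L₁/L₂ = 183.1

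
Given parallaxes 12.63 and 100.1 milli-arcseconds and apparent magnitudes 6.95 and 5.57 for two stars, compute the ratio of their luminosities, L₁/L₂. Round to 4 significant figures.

L₁/L₂ = 17.62

d₁ = 1/p₁ = 1/0.01263″ = 79.177 pc; d₂ = 1/p₂ = 1/0.1001″ = 9.99 pc.
M₁ = m₁ − 5 log₁₀ d₁ + 5 = 6.95 − 9.4930 + 5 = 2.4570.
M₂ = 5.57 − 4.9978 + 5 = 5.5722.
L₁/L₂ = 10^(0.4(M₂ − M₁)) = 10^(0.4 × 3.1152) = 10^1.24608 = 17.623.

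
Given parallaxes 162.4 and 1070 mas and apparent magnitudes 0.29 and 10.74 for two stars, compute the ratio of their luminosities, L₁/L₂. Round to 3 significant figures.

d₁ = 1/p₁ = 1/0.1624″ = 6.1576 pc; d₂ = 1/p₂ = 1/1.070″ = 0.93458 pc.
M₁ = m₁ − 5 log₁₀ d₁ + 5 = 0.29 − 3.9471 + 5 = 1.3429.
M₂ = 10.74 − (-0.1469) + 5 = 15.8869.
L₁/L₂ = 10^(0.4(M₂ − M₁)) = 10^(0.4 × 14.5440) = 10^5.81760 = 6.5705 × 10^5.

L₁/L₂ = 657000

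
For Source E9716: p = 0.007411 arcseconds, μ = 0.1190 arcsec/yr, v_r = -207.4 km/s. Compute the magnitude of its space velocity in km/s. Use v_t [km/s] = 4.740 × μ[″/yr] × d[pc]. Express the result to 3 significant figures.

d = 1/p = 1/0.007411″ = 134.93 pc.
v_t = 4.740 μ d = 4.740 × 0.1190 × 134.93 = 76.109 km/s.
v = √(v_r² + v_t²) = √((-207.4)² + 76.109²) = √48807.3 = 220.92 km/s.

221 km/s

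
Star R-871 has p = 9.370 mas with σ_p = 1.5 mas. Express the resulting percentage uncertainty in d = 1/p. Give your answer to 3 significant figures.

For d = 1/p, |σ_d/d| = |σ_p/p|.
σ_p/p = 1.5 / 9.370 = 0.16009 = 16.009%.

16.0%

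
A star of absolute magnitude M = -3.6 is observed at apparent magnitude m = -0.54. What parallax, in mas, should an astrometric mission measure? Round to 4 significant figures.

24.43 mas

m − M = -0.54 − (-3.6) = 3.06.
d = 10^((m−M)/5 + 1) = 10^1.612 = 40.926 pc.
p = 1/d = 1/40.926 = 0.024434 arcsec = 24.434 mas.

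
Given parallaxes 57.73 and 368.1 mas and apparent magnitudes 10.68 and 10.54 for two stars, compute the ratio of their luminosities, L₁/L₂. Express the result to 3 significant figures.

d₁ = 1/p₁ = 1/0.05773″ = 17.322 pc; d₂ = 1/p₂ = 1/0.3681″ = 2.7167 pc.
M₁ = m₁ − 5 log₁₀ d₁ + 5 = 10.68 − 6.1930 + 5 = 9.4870.
M₂ = 10.54 − 2.1702 + 5 = 13.3698.
L₁/L₂ = 10^(0.4(M₂ − M₁)) = 10^(0.4 × 3.8828) = 10^1.55312 = 35.737.

L₁/L₂ = 35.7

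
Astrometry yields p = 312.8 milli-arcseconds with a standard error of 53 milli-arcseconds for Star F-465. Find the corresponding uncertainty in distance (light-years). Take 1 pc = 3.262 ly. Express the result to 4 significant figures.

d = 1/p, so σ_d = σ_p / p².
σ_d = 0.0530 / (0.3128)² = 0.0530 / 0.097844 = 0.54168 pc = 0.54168 × 3.262 ly = 1.767 ly.

1.767 ly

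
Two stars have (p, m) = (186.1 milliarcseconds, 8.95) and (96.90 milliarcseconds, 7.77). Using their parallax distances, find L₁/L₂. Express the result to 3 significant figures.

L₁/L₂ = 0.0914

d₁ = 1/p₁ = 1/0.1861″ = 5.3735 pc; d₂ = 1/p₂ = 1/0.09690″ = 10.32 pc.
M₁ = m₁ − 5 log₁₀ d₁ + 5 = 8.95 − 3.6513 + 5 = 10.2987.
M₂ = 7.77 − 5.0684 + 5 = 7.7016.
L₁/L₂ = 10^(0.4(M₂ − M₁)) = 10^(0.4 × (-2.5971)) = 10^(-1.03884) = 0.091445.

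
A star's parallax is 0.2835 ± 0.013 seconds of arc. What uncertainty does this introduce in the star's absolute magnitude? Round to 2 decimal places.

M = m − 5 log₁₀ d + 5 = m + 5 log₁₀ p + 5, so ∂M/∂p = 5/(p ln 10).
σ_M = (5/ln 10) · (σ_p/p) = 2.1715 × 0.013/0.2835 = 2.1715 × 0.045855 = 0.099574.

σ_M = 0.10 mag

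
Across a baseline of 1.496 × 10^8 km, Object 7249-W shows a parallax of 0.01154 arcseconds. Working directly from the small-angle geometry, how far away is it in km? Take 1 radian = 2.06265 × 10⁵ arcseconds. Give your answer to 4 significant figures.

2.674 × 10^15 km

θ = 0.01154″ = 0.01154/206265 = 5.5947 × 10^-8 rad.
d = B/θ = (1.496 × 10^8) / (5.5947 × 10^-8) = 2.6740 × 10^15 km.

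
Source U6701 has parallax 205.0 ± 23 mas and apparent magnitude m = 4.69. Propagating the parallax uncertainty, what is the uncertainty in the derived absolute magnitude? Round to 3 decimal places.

M = m − 5 log₁₀ d + 5 = m + 5 log₁₀ p + 5, so ∂M/∂p = 5/(p ln 10).
σ_M = (5/ln 10) · (σ_p/p) = 2.1715 × 23/205.0 = 2.1715 × 0.1122 = 0.24364.

σ_M = 0.244 mag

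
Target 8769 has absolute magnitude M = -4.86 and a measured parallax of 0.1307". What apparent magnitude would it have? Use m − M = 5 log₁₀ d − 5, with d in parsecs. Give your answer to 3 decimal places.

d = 1/p = 1/0.1307″ = 7.6511 pc.
m − M = 5 log₁₀ d − 5 = 5 log₁₀(7.6511) − 5 = 4.4186 − 5 = -0.5814.
m = M + (m − M) = -4.86 + (-0.5814) = -5.441.

m = -5.441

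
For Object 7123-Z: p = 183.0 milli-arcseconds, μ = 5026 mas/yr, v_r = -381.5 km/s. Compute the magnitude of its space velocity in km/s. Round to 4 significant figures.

403.1 km/s

d = 1/p = 1/0.1830″ = 5.4645 pc.
μ = 5026 mas/yr = 5.026 ″/yr.
v_t = 4.740 μ d = 4.740 × 5.026 × 5.4645 = 130.18 km/s.
v = √(v_r² + v_t²) = √((-381.5)² + 130.18²) = √162489 = 403.1 km/s.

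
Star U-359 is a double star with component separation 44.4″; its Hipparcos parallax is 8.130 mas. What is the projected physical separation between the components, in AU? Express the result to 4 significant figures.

d = 1/p = 1/0.008130″ = 123 pc.
At distance d (pc), an angle of θ arcsec spans θ·d AU: s = 44.4 × 123 = 5461.2 AU.

5461 AU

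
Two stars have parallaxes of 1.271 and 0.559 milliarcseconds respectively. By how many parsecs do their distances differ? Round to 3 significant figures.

d_A = 1/0.001271″ = 786.78 pc; d_B = 1/0.0005590″ = 1788.9 pc.
|d_B − d_A| = |1788.9 − 786.78| = 1002.1 pc.

1000 pc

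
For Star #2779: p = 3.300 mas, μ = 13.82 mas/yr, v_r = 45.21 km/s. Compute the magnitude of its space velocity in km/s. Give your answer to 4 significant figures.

49.38 km/s

d = 1/p = 1/0.003300″ = 303.03 pc.
μ = 13.82 mas/yr = 0.01382 ″/yr.
v_t = 4.740 μ d = 4.740 × 0.01382 × 303.03 = 19.851 km/s.
v = √(v_r² + v_t²) = √(45.21² + 19.851²) = √2438.01 = 49.376 km/s.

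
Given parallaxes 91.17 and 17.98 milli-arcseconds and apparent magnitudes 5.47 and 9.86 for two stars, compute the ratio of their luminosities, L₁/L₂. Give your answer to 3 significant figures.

L₁/L₂ = 2.22

d₁ = 1/p₁ = 1/0.09117″ = 10.969 pc; d₂ = 1/p₂ = 1/0.01798″ = 55.617 pc.
M₁ = m₁ − 5 log₁₀ d₁ + 5 = 5.47 − 5.2008 + 5 = 5.2692.
M₂ = 9.86 − 8.7260 + 5 = 6.1340.
L₁/L₂ = 10^(0.4(M₂ − M₁)) = 10^(0.4 × 0.8648) = 10^0.34592 = 2.2178.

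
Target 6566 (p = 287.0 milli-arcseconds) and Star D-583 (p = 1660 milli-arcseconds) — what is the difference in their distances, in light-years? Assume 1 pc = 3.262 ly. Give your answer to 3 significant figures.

d_A = 1/0.2870″ = 3.4843 pc; d_B = 1/1.660″ = 0.60241 pc.
|d_B − d_A| = |0.60241 − 3.4843| = 2.8819 pc = 2.8819 × 3.262 ly = 9.4008 ly.

9.40 ly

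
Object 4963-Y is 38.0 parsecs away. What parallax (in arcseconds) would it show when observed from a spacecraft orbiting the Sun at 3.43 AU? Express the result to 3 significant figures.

p (arcsec) = B (AU) / d (pc).
p = 3.43 / 38.0 = 0.090263 arcsec.

0.0903 arcsec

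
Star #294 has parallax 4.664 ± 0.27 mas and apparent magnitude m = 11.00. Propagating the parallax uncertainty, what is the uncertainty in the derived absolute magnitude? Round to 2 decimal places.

σ_M = 0.13 mag

M = m − 5 log₁₀ d + 5 = m + 5 log₁₀ p + 5, so ∂M/∂p = 5/(p ln 10).
σ_M = (5/ln 10) · (σ_p/p) = 2.1715 × 0.27/4.664 = 2.1715 × 0.05789 = 0.12571.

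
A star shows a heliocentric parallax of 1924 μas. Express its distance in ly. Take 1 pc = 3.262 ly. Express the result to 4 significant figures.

1695 ly

p = 1924 μas = 0.001924 arcsec.
d = 1/p = 1/0.001924 = 519.75 pc.
In light-years: 519.75 × 3.262 = 1695.4 ly.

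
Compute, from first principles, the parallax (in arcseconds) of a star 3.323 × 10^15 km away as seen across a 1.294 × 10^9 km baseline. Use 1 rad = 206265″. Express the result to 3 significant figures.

0.0803 arcsec

θ ≈ B/d = (1.294 × 10^9) / (3.323 × 10^15) = 3.8941 × 10^-7 rad.
In arcseconds: 3.8941 × 10^-7 × 206265 = 0.080322″.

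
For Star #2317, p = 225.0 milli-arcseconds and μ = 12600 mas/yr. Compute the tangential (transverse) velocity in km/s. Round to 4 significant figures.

265.4 km/s

d = 1/p = 1/0.2250″ = 4.4444 pc.
μ = 12600 mas/yr = 12.6 ″/yr.
v_t = 4.74 × μ × d = 4.74 × 12.6 × 4.4444 = 265.44 km/s.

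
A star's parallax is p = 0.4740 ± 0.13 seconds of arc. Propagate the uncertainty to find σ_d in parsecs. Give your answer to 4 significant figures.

d = 1/p, so σ_d = σ_p / p².
σ_d = 0.130 / (0.4740)² = 0.130 / 0.22468 = 0.5786 pc.

0.5786 pc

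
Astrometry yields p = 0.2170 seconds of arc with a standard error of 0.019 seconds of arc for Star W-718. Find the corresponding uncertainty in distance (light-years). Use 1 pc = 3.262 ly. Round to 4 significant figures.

d = 1/p, so σ_d = σ_p / p².
σ_d = 0.0190 / (0.2170)² = 0.0190 / 0.047089 = 0.40349 pc = 0.40349 × 3.262 ly = 1.3162 ly.

1.316 ly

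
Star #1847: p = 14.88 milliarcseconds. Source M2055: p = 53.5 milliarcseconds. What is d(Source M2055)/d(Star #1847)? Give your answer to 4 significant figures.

0.2781

Since d = 1/p, d_B/d_A = p_A/p_B.
= 14.88 / 53.5 = 0.27813.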